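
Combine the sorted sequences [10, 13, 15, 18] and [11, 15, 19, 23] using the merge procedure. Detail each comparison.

Merging process:

Compare 10 vs 11: take 10 from left. Merged: [10]
Compare 13 vs 11: take 11 from right. Merged: [10, 11]
Compare 13 vs 15: take 13 from left. Merged: [10, 11, 13]
Compare 15 vs 15: take 15 from left. Merged: [10, 11, 13, 15]
Compare 18 vs 15: take 15 from right. Merged: [10, 11, 13, 15, 15]
Compare 18 vs 19: take 18 from left. Merged: [10, 11, 13, 15, 15, 18]
Append remaining from right: [19, 23]. Merged: [10, 11, 13, 15, 15, 18, 19, 23]

Final merged array: [10, 11, 13, 15, 15, 18, 19, 23]
Total comparisons: 6

The merged array is [10, 11, 13, 15, 15, 18, 19, 23], requiring 6 comparisons. The merge step runs in O(n) time where n is the total number of elements.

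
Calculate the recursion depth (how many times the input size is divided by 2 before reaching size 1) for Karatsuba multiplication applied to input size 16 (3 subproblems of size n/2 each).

For divide and conquer with division factor 2:

Problem sizes at each level:
Level 0: 16
Level 1: 8
Level 2: 4
Level 3: 2
Level 4: 1

The root is level 0 and the size-1 base case is level 4 (the tree spans levels 0 through 4, i.e. 5 levels counting the root), so the depth is the number of divisions: log_2(16) = 4

The recursion tree depth is log_2(16) = 4. At each level, the problem size is divided by 2, so it takes 4 divisions to reduce to a base case of size 1. The algorithm makes 3 recursive calls at each level.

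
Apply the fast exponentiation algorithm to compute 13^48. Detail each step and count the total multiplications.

Computing 13^48 by squaring (build up from 13^1; each line after the first costs one multiplication):

13^1 = 13
13^2 = (13^1)^2 = 13^2 = 169
13^3 = 13 * 13^2 = 13 * 169 = 2197
13^6 = (13^3)^2 = 2197^2 = 4826809
13^12 = (13^6)^2 = 4826809^2 = 23298085122481
13^24 = (13^12)^2 = 23298085122481^2 = 542800770374370512771595361
13^48 = (13^24)^2 = 542800770374370512771595361^2 = 294632676319010105335586872991323185304149065116720321

Result: 294632676319010105335586872991323185304149065116720321
Multiplications needed: 6 (6 lines after 13^1)

13^48 = 294632676319010105335586872991323185304149065116720321. Using exponentiation by squaring, this requires 6 multiplications. The key idea: if the exponent is even, square the half-power; if odd, multiply by the base once.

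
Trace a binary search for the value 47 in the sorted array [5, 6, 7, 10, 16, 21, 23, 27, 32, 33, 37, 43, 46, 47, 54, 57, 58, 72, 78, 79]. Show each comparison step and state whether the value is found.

Binary search for 47 in [5, 6, 7, 10, 16, 21, 23, 27, 32, 33, 37, 43, 46, 47, 54, 57, 58, 72, 78, 79]:

lo=0, hi=19, mid=9, arr[mid]=33 -> 33 < 47, search right half
lo=10, hi=19, mid=14, arr[mid]=54 -> 54 > 47, search left half
lo=10, hi=13, mid=11, arr[mid]=43 -> 43 < 47, search right half
lo=12, hi=13, mid=12, arr[mid]=46 -> 46 < 47, search right half
lo=13, hi=13, mid=13, arr[mid]=47 -> Found target at index 13!

Binary search finds 47 at index 13 after 5 comparisons. The search repeatedly halves the search space by comparing with the middle element.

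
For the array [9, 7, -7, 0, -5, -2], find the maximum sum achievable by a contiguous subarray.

Using Kadane's algorithm on [9, 7, -7, 0, -5, -2]:

Scanning through the array:
Position 1 (value 7): max_ending_here = 16, max_so_far = 16
Position 2 (value -7): max_ending_here = 9, max_so_far = 16
Position 3 (value 0): max_ending_here = 9, max_so_far = 16
Position 4 (value -5): max_ending_here = 4, max_so_far = 16
Position 5 (value -2): max_ending_here = 2, max_so_far = 16

Maximum subarray: [9, 7]
Maximum sum: 16

The maximum subarray is [9, 7] with sum 16. This subarray runs from index 0 to index 1.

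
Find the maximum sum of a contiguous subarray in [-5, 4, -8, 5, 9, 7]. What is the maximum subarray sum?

Using Kadane's algorithm on [-5, 4, -8, 5, 9, 7]:

Scanning through the array:
Position 1 (value 4): max_ending_here = 4, max_so_far = 4
Position 2 (value -8): max_ending_here = -4, max_so_far = 4
Position 3 (value 5): max_ending_here = 5, max_so_far = 5
Position 4 (value 9): max_ending_here = 14, max_so_far = 14
Position 5 (value 7): max_ending_here = 21, max_so_far = 21

Maximum subarray: [5, 9, 7]
Maximum sum: 21

The maximum subarray is [5, 9, 7] with sum 21. This subarray runs from index 3 to index 5.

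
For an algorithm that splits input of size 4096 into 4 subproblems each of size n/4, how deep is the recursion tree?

For divide and conquer with division factor 4:

Problem sizes at each level:
Level 0: 4096
Level 1: 1024
Level 2: 256
Level 3: 64
Level 4: 16
Level 5: 4
Level 6: 1

The root is level 0 and the size-1 base case is level 6 (the tree spans levels 0 through 6, i.e. 7 levels counting the root), so the depth is the number of divisions: log_4(4096) = 6

The recursion tree depth is log_4(4096) = 6. At each level, the problem size is divided by 4, so it takes 6 divisions to reduce to a base case of size 1. The algorithm makes 4 recursive calls at each level.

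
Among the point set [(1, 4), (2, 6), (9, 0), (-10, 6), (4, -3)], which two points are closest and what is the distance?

Computing all pairwise distances among 5 points:

d((1, 4), (2, 6)) = 2.2361 <-- minimum
d((1, 4), (9, 0)) = 8.9443
d((1, 4), (-10, 6)) = 11.1803
d((1, 4), (4, -3)) = 7.6158
d((2, 6), (9, 0)) = 9.2195
d((2, 6), (-10, 6)) = 12.0
d((2, 6), (4, -3)) = 9.2195
d((9, 0), (-10, 6)) = 19.9249
d((9, 0), (4, -3)) = 5.831
d((-10, 6), (4, -3)) = 16.6433

Closest pair: (1, 4) and (2, 6) with distance 2.2361

The closest pair is (1, 4) and (2, 6) with Euclidean distance 2.2361. For 5 points, brute-force pairwise comparison is shown above. For large n, the divide-and-conquer algorithm (sort by x, recurse on halves, check the dividing strip) achieves O(n log n).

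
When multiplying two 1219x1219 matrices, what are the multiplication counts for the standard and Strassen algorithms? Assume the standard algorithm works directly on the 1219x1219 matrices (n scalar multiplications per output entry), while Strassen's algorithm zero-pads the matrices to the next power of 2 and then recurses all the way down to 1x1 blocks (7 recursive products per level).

Matrix multiplication for 1219x1219 matrices:

Strassen's algorithm requires power-of-2 dimensions. Pad 1219x1219 to 2048x2048 (next power of 2).

Standard algorithm: 1219^3 = 1811386459 multiplications
Strassen's algorithm: 7^(log2(2048)) = 7^11 = 1977326743 multiplications
Difference: 1811386459 - 1977326743 = -165940284 (Strassen uses MORE here due to padding overhead — for small or just-over-power-of-2 n, padding can outweigh the per-level savings)

Standard: 1811386459 multiplications (1219^3). Strassen: 1977326743 multiplications (7^11, after padding to 2048x2048). Strassen reduces 8 recursive multiplications to 7 at each level.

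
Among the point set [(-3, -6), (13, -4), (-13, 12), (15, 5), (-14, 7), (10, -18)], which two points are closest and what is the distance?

Computing all pairwise distances among 6 points:

d((-3, -6), (13, -4)) = 16.1245
d((-3, -6), (-13, 12)) = 20.5913
d((-3, -6), (15, 5)) = 21.095
d((-3, -6), (-14, 7)) = 17.0294
d((-3, -6), (10, -18)) = 17.6918
d((13, -4), (-13, 12)) = 30.5287
d((13, -4), (15, 5)) = 9.2195
d((13, -4), (-14, 7)) = 29.1548
d((13, -4), (10, -18)) = 14.3178
d((-13, 12), (15, 5)) = 28.8617
d((-13, 12), (-14, 7)) = 5.099 <-- minimum
d((-13, 12), (10, -18)) = 37.8021
d((15, 5), (-14, 7)) = 29.0689
d((15, 5), (10, -18)) = 23.5372
d((-14, 7), (10, -18)) = 34.6554

Closest pair: (-13, 12) and (-14, 7) with distance 5.099

The closest pair is (-13, 12) and (-14, 7) with Euclidean distance 5.099. For 6 points, brute-force pairwise comparison is shown above. For large n, the divide-and-conquer algorithm (sort by x, recurse on halves, check the dividing strip) achieves O(n log n).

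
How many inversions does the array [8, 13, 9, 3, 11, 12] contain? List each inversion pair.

Finding inversions in [8, 13, 9, 3, 11, 12]:

(0, 3): arr[0]=8 > arr[3]=3
(1, 2): arr[1]=13 > arr[2]=9
(1, 3): arr[1]=13 > arr[3]=3
(1, 4): arr[1]=13 > arr[4]=11
(1, 5): arr[1]=13 > arr[5]=12
(2, 3): arr[2]=9 > arr[3]=3

Total inversions: 6

The array has 6 inversion(s): (0,3), (1,2), (1,3), (1,4), (1,5), (2,3). Each pair (i,j) satisfies i < j and arr[i] > arr[j].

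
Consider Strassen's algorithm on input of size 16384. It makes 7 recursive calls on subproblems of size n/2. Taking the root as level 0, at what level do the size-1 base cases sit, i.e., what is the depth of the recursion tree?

For divide and conquer with division factor 2:

Problem sizes at each level:
Level 0: 16384
Level 1: 8192
Level 2: 4096
Level 3: 2048
Level 4: 1024
Level 5: 512
Level 6: 256
Level 7: 128
Level 8: 64
Level 9: 32
Level 10: 16
Level 11: 8
Level 12: 4
Level 13: 2
Level 14: 1

The root is level 0 and the size-1 base case is level 14 (the tree spans levels 0 through 14, i.e. 15 levels counting the root), so the depth is the number of divisions: log_2(16384) = 14

The recursion tree depth is log_2(16384) = 14. At each level, the problem size is divided by 2, so it takes 14 divisions to reduce to a base case of size 1. The algorithm makes 7 recursive calls at each level.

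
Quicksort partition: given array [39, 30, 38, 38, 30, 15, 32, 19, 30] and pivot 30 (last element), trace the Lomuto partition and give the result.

Lomuto partition with pivot = 30:

Initial array: [39, 30, 38, 38, 30, 15, 32, 19, 30]

arr[0]=39 > 30: no swap
arr[1]=30 <= 30: swap with position 0, array becomes [30, 39, 38, 38, 30, 15, 32, 19, 30]
arr[2]=38 > 30: no swap
arr[3]=38 > 30: no swap
arr[4]=30 <= 30: swap with position 1, array becomes [30, 30, 38, 38, 39, 15, 32, 19, 30]
arr[5]=15 <= 30: swap with position 2, array becomes [30, 30, 15, 38, 39, 38, 32, 19, 30]
arr[6]=32 > 30: no swap
arr[7]=19 <= 30: swap with position 3, array becomes [30, 30, 15, 19, 39, 38, 32, 38, 30]

Place pivot at position 4: [30, 30, 15, 19, 30, 38, 32, 38, 39]
Pivot position: 4

After partitioning with pivot 30, the array becomes [30, 30, 15, 19, 30, 38, 32, 38, 39]. The pivot is placed at index 4. All elements to the left of the pivot are <= 30, and all elements to the right are > 30.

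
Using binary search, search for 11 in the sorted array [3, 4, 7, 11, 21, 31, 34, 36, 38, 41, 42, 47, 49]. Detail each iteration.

Binary search for 11 in [3, 4, 7, 11, 21, 31, 34, 36, 38, 41, 42, 47, 49]:

lo=0, hi=12, mid=6, arr[mid]=34 -> 34 > 11, search left half
lo=0, hi=5, mid=2, arr[mid]=7 -> 7 < 11, search right half
lo=3, hi=5, mid=4, arr[mid]=21 -> 21 > 11, search left half
lo=3, hi=3, mid=3, arr[mid]=11 -> Found target at index 3!

Binary search finds 11 at index 3 after 4 comparisons. The search repeatedly halves the search space by comparing with the middle element.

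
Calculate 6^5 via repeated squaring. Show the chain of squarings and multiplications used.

Computing 6^5 by squaring (build up from 6^1; each line after the first costs one multiplication):

6^1 = 6
6^2 = (6^1)^2 = 6^2 = 36
6^4 = (6^2)^2 = 36^2 = 1296
6^5 = 6 * 6^4 = 6 * 1296 = 7776

Result: 7776
Multiplications needed: 3 (3 lines after 6^1)

6^5 = 7776. Using exponentiation by squaring, this requires 3 multiplications. The key idea: if the exponent is even, square the half-power; if odd, multiply by the base once.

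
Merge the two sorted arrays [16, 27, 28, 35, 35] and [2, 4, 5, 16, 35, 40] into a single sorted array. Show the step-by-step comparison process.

Merging process:

Compare 16 vs 2: take 2 from right. Merged: [2]
Compare 16 vs 4: take 4 from right. Merged: [2, 4]
Compare 16 vs 5: take 5 from right. Merged: [2, 4, 5]
Compare 16 vs 16: take 16 from left. Merged: [2, 4, 5, 16]
Compare 27 vs 16: take 16 from right. Merged: [2, 4, 5, 16, 16]
Compare 27 vs 35: take 27 from left. Merged: [2, 4, 5, 16, 16, 27]
Compare 28 vs 35: take 28 from left. Merged: [2, 4, 5, 16, 16, 27, 28]
Compare 35 vs 35: take 35 from left. Merged: [2, 4, 5, 16, 16, 27, 28, 35]
Compare 35 vs 35: take 35 from left. Merged: [2, 4, 5, 16, 16, 27, 28, 35, 35]
Append remaining from right: [35, 40]. Merged: [2, 4, 5, 16, 16, 27, 28, 35, 35, 35, 40]

Final merged array: [2, 4, 5, 16, 16, 27, 28, 35, 35, 35, 40]
Total comparisons: 9

The merged array is [2, 4, 5, 16, 16, 27, 28, 35, 35, 35, 40], requiring 9 comparisons. The merge step runs in O(n) time where n is the total number of elements.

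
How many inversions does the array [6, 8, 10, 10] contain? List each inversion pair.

Finding inversions in [6, 8, 10, 10]:


Total inversions: 0

The array has 0 inversions. It is already sorted.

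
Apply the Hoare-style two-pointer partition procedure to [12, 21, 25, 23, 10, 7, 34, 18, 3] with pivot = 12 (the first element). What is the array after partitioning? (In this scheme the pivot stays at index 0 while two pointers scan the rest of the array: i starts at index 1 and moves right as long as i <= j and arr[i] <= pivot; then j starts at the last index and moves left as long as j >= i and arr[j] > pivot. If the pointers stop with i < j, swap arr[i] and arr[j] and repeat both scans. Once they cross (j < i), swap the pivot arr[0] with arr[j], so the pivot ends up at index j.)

Hoare-style two-pointer partition with pivot = 12:

Initial array: [12, 21, 25, 23, 10, 7, 34, 18, 3]

Pointers start at i = 1, j = 8.
i stops at index 1 (arr[1]=21 > 12), j stops at index 8 (arr[8]=3 <= 12): swap arr[1] and arr[8], array becomes [12, 3, 25, 23, 10, 7, 34, 18, 21]
i stops at index 2 (arr[2]=25 > 12), j stops at index 5 (arr[5]=7 <= 12): swap arr[2] and arr[5], array becomes [12, 3, 7, 23, 10, 25, 34, 18, 21]
i stops at index 3 (arr[3]=23 > 12), j stops at index 4 (arr[4]=10 <= 12): swap arr[3] and arr[4], array becomes [12, 3, 7, 10, 23, 25, 34, 18, 21]
i ends at 4, j ends at 3: the pointers have crossed (j < i), so scanning stops.

Swap pivot arr[0] with arr[3] to place pivot at position 3: [10, 3, 7, 12, 23, 25, 34, 18, 21]
Pivot position: 3

After partitioning with pivot 12, the array becomes [10, 3, 7, 12, 23, 25, 34, 18, 21]. The pivot is placed at index 3. All elements to the left of the pivot are <= 12, and all elements to the right are > 12.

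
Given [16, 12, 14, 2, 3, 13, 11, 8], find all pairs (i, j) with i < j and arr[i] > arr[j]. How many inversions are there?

Finding inversions in [16, 12, 14, 2, 3, 13, 11, 8]:

(0, 1): arr[0]=16 > arr[1]=12
(0, 2): arr[0]=16 > arr[2]=14
(0, 3): arr[0]=16 > arr[3]=2
(0, 4): arr[0]=16 > arr[4]=3
(0, 5): arr[0]=16 > arr[5]=13
(0, 6): arr[0]=16 > arr[6]=11
(0, 7): arr[0]=16 > arr[7]=8
(1, 3): arr[1]=12 > arr[3]=2
(1, 4): arr[1]=12 > arr[4]=3
(1, 6): arr[1]=12 > arr[6]=11
(1, 7): arr[1]=12 > arr[7]=8
(2, 3): arr[2]=14 > arr[3]=2
(2, 4): arr[2]=14 > arr[4]=3
(2, 5): arr[2]=14 > arr[5]=13
(2, 6): arr[2]=14 > arr[6]=11
(2, 7): arr[2]=14 > arr[7]=8
(5, 6): arr[5]=13 > arr[6]=11
(5, 7): arr[5]=13 > arr[7]=8
(6, 7): arr[6]=11 > arr[7]=8

Total inversions: 19

The array has 19 inversion(s): (0,1), (0,2), (0,3), (0,4), (0,5), (0,6), (0,7), (1,3), (1,4), (1,6), (1,7), (2,3), (2,4), (2,5), (2,6), (2,7), (5,6), (5,7), (6,7). Each pair (i,j) satisfies i < j and arr[i] > arr[j].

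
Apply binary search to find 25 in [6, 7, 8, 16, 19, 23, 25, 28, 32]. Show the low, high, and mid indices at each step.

Binary search for 25 in [6, 7, 8, 16, 19, 23, 25, 28, 32]:

lo=0, hi=8, mid=4, arr[mid]=19 -> 19 < 25, search right half
lo=5, hi=8, mid=6, arr[mid]=25 -> Found target at index 6!

Binary search finds 25 at index 6 after 2 comparisons. The search repeatedly halves the search space by comparing with the middle element.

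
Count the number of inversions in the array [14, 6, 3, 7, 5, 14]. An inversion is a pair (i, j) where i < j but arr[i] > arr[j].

Finding inversions in [14, 6, 3, 7, 5, 14]:

(0, 1): arr[0]=14 > arr[1]=6
(0, 2): arr[0]=14 > arr[2]=3
(0, 3): arr[0]=14 > arr[3]=7
(0, 4): arr[0]=14 > arr[4]=5
(1, 2): arr[1]=6 > arr[2]=3
(1, 4): arr[1]=6 > arr[4]=5
(3, 4): arr[3]=7 > arr[4]=5

Total inversions: 7

The array has 7 inversion(s): (0,1), (0,2), (0,3), (0,4), (1,2), (1,4), (3,4). Each pair (i,j) satisfies i < j and arr[i] > arr[j].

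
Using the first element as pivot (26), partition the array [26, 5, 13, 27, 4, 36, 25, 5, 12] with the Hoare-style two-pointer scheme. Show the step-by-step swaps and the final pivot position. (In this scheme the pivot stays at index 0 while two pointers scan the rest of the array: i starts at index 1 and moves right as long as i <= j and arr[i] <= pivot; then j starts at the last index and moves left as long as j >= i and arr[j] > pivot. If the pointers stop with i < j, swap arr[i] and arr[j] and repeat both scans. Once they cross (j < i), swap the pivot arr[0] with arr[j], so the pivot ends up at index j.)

Hoare-style two-pointer partition with pivot = 26:

Initial array: [26, 5, 13, 27, 4, 36, 25, 5, 12]

Pointers start at i = 1, j = 8.
i stops at index 3 (arr[3]=27 > 26), j stops at index 8 (arr[8]=12 <= 26): swap arr[3] and arr[8], array becomes [26, 5, 13, 12, 4, 36, 25, 5, 27]
i stops at index 5 (arr[5]=36 > 26), j stops at index 7 (arr[7]=5 <= 26): swap arr[5] and arr[7], array becomes [26, 5, 13, 12, 4, 5, 25, 36, 27]
i ends at 7, j ends at 6: the pointers have crossed (j < i), so scanning stops.

Swap pivot arr[0] with arr[6] to place pivot at position 6: [25, 5, 13, 12, 4, 5, 26, 36, 27]
Pivot position: 6

After partitioning with pivot 26, the array becomes [25, 5, 13, 12, 4, 5, 26, 36, 27]. The pivot is placed at index 6. All elements to the left of the pivot are <= 26, and all elements to the right are > 26.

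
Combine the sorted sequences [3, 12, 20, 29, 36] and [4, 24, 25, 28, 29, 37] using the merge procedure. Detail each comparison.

Merging process:

Compare 3 vs 4: take 3 from left. Merged: [3]
Compare 12 vs 4: take 4 from right. Merged: [3, 4]
Compare 12 vs 24: take 12 from left. Merged: [3, 4, 12]
Compare 20 vs 24: take 20 from left. Merged: [3, 4, 12, 20]
Compare 29 vs 24: take 24 from right. Merged: [3, 4, 12, 20, 24]
Compare 29 vs 25: take 25 from right. Merged: [3, 4, 12, 20, 24, 25]
Compare 29 vs 28: take 28 from right. Merged: [3, 4, 12, 20, 24, 25, 28]
Compare 29 vs 29: take 29 from left. Merged: [3, 4, 12, 20, 24, 25, 28, 29]
Compare 36 vs 29: take 29 from right. Merged: [3, 4, 12, 20, 24, 25, 28, 29, 29]
Compare 36 vs 37: take 36 from left. Merged: [3, 4, 12, 20, 24, 25, 28, 29, 29, 36]
Append remaining from right: [37]. Merged: [3, 4, 12, 20, 24, 25, 28, 29, 29, 36, 37]

Final merged array: [3, 4, 12, 20, 24, 25, 28, 29, 29, 36, 37]
Total comparisons: 10

The merged array is [3, 4, 12, 20, 24, 25, 28, 29, 29, 36, 37], requiring 10 comparisons. The merge step runs in O(n) time where n is the total number of elements.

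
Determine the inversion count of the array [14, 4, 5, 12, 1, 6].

Finding inversions in [14, 4, 5, 12, 1, 6]:

(0, 1): arr[0]=14 > arr[1]=4
(0, 2): arr[0]=14 > arr[2]=5
(0, 3): arr[0]=14 > arr[3]=12
(0, 4): arr[0]=14 > arr[4]=1
(0, 5): arr[0]=14 > arr[5]=6
(1, 4): arr[1]=4 > arr[4]=1
(2, 4): arr[2]=5 > arr[4]=1
(3, 4): arr[3]=12 > arr[4]=1
(3, 5): arr[3]=12 > arr[5]=6

Total inversions: 9

The array has 9 inversion(s): (0,1), (0,2), (0,3), (0,4), (0,5), (1,4), (2,4), (3,4), (3,5). Each pair (i,j) satisfies i < j and arr[i] > arr[j].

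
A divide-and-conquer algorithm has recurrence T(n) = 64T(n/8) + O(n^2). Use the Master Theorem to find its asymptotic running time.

Master Theorem for T(n) = 64T(n/8) + O(n^2):

a = 64, b = 8, c = 2
log_b(a) = log_8(64) = 2.0000

Case 2: c = 2 = log_8(64) = 2.0000
T(n) = O(n^2 log n) = O(n^2 log n)

For T(n) = 64T(n/8) + O(n^2): log_8(64) = 2.0000. This is Case 2 of the Master Theorem (c = log_b(a), equal work at all levels), giving O(n^2 log n).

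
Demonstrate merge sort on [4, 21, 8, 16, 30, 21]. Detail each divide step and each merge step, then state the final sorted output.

Merge sort trace:

Split: [4, 21, 8, 16, 30, 21] -> [4, 21, 8] and [16, 30, 21]
  Split: [4, 21, 8] -> [4] and [21, 8]
    Split: [21, 8] -> [21] and [8]
    Merge: [21] + [8] -> [8, 21]
  Merge: [4] + [8, 21] -> [4, 8, 21]
  Split: [16, 30, 21] -> [16] and [30, 21]
    Split: [30, 21] -> [30] and [21]
    Merge: [30] + [21] -> [21, 30]
  Merge: [16] + [21, 30] -> [16, 21, 30]
Merge: [4, 8, 21] + [16, 21, 30] -> [4, 8, 16, 21, 21, 30]

Final sorted array: [4, 8, 16, 21, 21, 30]

The merge sort proceeds by recursively splitting the array and merging sorted halves.
After all merges, the sorted array is [4, 8, 16, 21, 21, 30].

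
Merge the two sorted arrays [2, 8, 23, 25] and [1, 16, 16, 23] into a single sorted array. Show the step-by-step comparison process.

Merging process:

Compare 2 vs 1: take 1 from right. Merged: [1]
Compare 2 vs 16: take 2 from left. Merged: [1, 2]
Compare 8 vs 16: take 8 from left. Merged: [1, 2, 8]
Compare 23 vs 16: take 16 from right. Merged: [1, 2, 8, 16]
Compare 23 vs 16: take 16 from right. Merged: [1, 2, 8, 16, 16]
Compare 23 vs 23: take 23 from left. Merged: [1, 2, 8, 16, 16, 23]
Compare 25 vs 23: take 23 from right. Merged: [1, 2, 8, 16, 16, 23, 23]
Append remaining from left: [25]. Merged: [1, 2, 8, 16, 16, 23, 23, 25]

Final merged array: [1, 2, 8, 16, 16, 23, 23, 25]
Total comparisons: 7

The merged array is [1, 2, 8, 16, 16, 23, 23, 25], requiring 7 comparisons. The merge step runs in O(n) time where n is the total number of elements.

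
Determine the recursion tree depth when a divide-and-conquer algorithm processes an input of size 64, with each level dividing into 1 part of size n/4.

For divide and conquer with division factor 4:

Problem sizes at each level:
Level 0: 64
Level 1: 16
Level 2: 4
Level 3: 1

The root is level 0 and the size-1 base case is level 3 (the tree spans levels 0 through 3, i.e. 4 levels counting the root), so the depth is the number of divisions: log_4(64) = 3

The recursion tree depth is log_4(64) = 3. At each level, the problem size is divided by 4, so it takes 3 divisions to reduce to a base case of size 1. The algorithm makes 1 recursive call at each level.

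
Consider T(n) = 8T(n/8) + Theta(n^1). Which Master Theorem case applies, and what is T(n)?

Master Theorem for T(n) = 8T(n/8) + O(n^1):

a = 8, b = 8, c = 1
log_b(a) = log_8(8) = 1.0000

Case 2: c = 1 = log_8(8) = 1.0000
T(n) = O(n^1 log n) = O(n log n)

For T(n) = 8T(n/8) + O(n^1): log_8(8) = 1.0000. This is Case 2 of the Master Theorem (c = log_b(a), equal work at all levels), giving O(n log n).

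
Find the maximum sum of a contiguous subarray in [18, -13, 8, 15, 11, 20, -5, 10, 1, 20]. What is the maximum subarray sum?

Using Kadane's algorithm on [18, -13, 8, 15, 11, 20, -5, 10, 1, 20]:

Scanning through the array:
Position 1 (value -13): max_ending_here = 5, max_so_far = 18
Position 2 (value 8): max_ending_here = 13, max_so_far = 18
Position 3 (value 15): max_ending_here = 28, max_so_far = 28
Position 4 (value 11): max_ending_here = 39, max_so_far = 39
Position 5 (value 20): max_ending_here = 59, max_so_far = 59
Position 6 (value -5): max_ending_here = 54, max_so_far = 59
Position 7 (value 10): max_ending_here = 64, max_so_far = 64
Position 8 (value 1): max_ending_here = 65, max_so_far = 65
Position 9 (value 20): max_ending_here = 85, max_so_far = 85

Maximum subarray: [18, -13, 8, 15, 11, 20, -5, 10, 1, 20]
Maximum sum: 85

The maximum subarray is [18, -13, 8, 15, 11, 20, -5, 10, 1, 20] with sum 85. This subarray runs from index 0 to index 9.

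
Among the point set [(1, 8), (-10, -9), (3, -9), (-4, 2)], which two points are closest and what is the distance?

Computing all pairwise distances among 4 points:

d((1, 8), (-10, -9)) = 20.2485
d((1, 8), (3, -9)) = 17.1172
d((1, 8), (-4, 2)) = 7.8102 <-- minimum
d((-10, -9), (3, -9)) = 13.0
d((-10, -9), (-4, 2)) = 12.53
d((3, -9), (-4, 2)) = 13.0384

Closest pair: (1, 8) and (-4, 2) with distance 7.8102

The closest pair is (1, 8) and (-4, 2) with Euclidean distance 7.8102. For 4 points, brute-force pairwise comparison is shown above. For large n, the divide-and-conquer algorithm (sort by x, recurse on halves, check the dividing strip) achieves O(n log n).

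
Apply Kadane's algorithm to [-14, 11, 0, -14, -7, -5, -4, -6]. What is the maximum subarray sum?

Using Kadane's algorithm on [-14, 11, 0, -14, -7, -5, -4, -6]:

Scanning through the array:
Position 1 (value 11): max_ending_here = 11, max_so_far = 11
Position 2 (value 0): max_ending_here = 11, max_so_far = 11
Position 3 (value -14): max_ending_here = -3, max_so_far = 11
Position 4 (value -7): max_ending_here = -7, max_so_far = 11
Position 5 (value -5): max_ending_here = -5, max_so_far = 11
Position 6 (value -4): max_ending_here = -4, max_so_far = 11
Position 7 (value -6): max_ending_here = -6, max_so_far = 11

Maximum subarray: [11]
Maximum sum: 11

The maximum subarray is [11] with sum 11. This subarray runs from index 1 to index 1.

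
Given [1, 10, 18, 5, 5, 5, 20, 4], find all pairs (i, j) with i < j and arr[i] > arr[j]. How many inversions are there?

Finding inversions in [1, 10, 18, 5, 5, 5, 20, 4]:

(1, 3): arr[1]=10 > arr[3]=5
(1, 4): arr[1]=10 > arr[4]=5
(1, 5): arr[1]=10 > arr[5]=5
(1, 7): arr[1]=10 > arr[7]=4
(2, 3): arr[2]=18 > arr[3]=5
(2, 4): arr[2]=18 > arr[4]=5
(2, 5): arr[2]=18 > arr[5]=5
(2, 7): arr[2]=18 > arr[7]=4
(3, 7): arr[3]=5 > arr[7]=4
(4, 7): arr[4]=5 > arr[7]=4
(5, 7): arr[5]=5 > arr[7]=4
(6, 7): arr[6]=20 > arr[7]=4

Total inversions: 12

The array has 12 inversion(s): (1,3), (1,4), (1,5), (1,7), (2,3), (2,4), (2,5), (2,7), (3,7), (4,7), (5,7), (6,7). Each pair (i,j) satisfies i < j and arr[i] > arr[j].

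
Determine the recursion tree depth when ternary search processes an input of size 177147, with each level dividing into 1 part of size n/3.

For divide and conquer with division factor 3:

Problem sizes at each level:
Level 0: 177147
Level 1: 59049
Level 2: 19683
Level 3: 6561
Level 4: 2187
Level 5: 729
Level 6: 243
Level 7: 81
Level 8: 27
Level 9: 9
Level 10: 3
Level 11: 1

The root is level 0 and the size-1 base case is level 11 (the tree spans levels 0 through 11, i.e. 12 levels counting the root), so the depth is the number of divisions: log_3(177147) = 11

The recursion tree depth is log_3(177147) = 11. At each level, the problem size is divided by 3, so it takes 11 divisions to reduce to a base case of size 1. The algorithm makes 1 recursive call at each level.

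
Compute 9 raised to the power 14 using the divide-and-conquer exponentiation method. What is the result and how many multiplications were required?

Computing 9^14 by squaring (build up from 9^1; each line after the first costs one multiplication):

9^1 = 9
9^2 = (9^1)^2 = 9^2 = 81
9^3 = 9 * 9^2 = 9 * 81 = 729
9^6 = (9^3)^2 = 729^2 = 531441
9^7 = 9 * 9^6 = 9 * 531441 = 4782969
9^14 = (9^7)^2 = 4782969^2 = 22876792454961

Result: 22876792454961
Multiplications needed: 5 (5 lines after 9^1)

9^14 = 22876792454961. Using exponentiation by squaring, this requires 5 multiplications. The key idea: if the exponent is even, square the half-power; if odd, multiply by the base once.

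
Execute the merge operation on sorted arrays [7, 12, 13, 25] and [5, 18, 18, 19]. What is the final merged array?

Merging process:

Compare 7 vs 5: take 5 from right. Merged: [5]
Compare 7 vs 18: take 7 from left. Merged: [5, 7]
Compare 12 vs 18: take 12 from left. Merged: [5, 7, 12]
Compare 13 vs 18: take 13 from left. Merged: [5, 7, 12, 13]
Compare 25 vs 18: take 18 from right. Merged: [5, 7, 12, 13, 18]
Compare 25 vs 18: take 18 from right. Merged: [5, 7, 12, 13, 18, 18]
Compare 25 vs 19: take 19 from right. Merged: [5, 7, 12, 13, 18, 18, 19]
Append remaining from left: [25]. Merged: [5, 7, 12, 13, 18, 18, 19, 25]

Final merged array: [5, 7, 12, 13, 18, 18, 19, 25]
Total comparisons: 7

The merged array is [5, 7, 12, 13, 18, 18, 19, 25], requiring 7 comparisons. The merge step runs in O(n) time where n is the total number of elements.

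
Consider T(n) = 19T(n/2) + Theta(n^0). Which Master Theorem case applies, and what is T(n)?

Master Theorem for T(n) = 19T(n/2) + O(n^0):

a = 19, b = 2, c = 0
log_b(a) = log_2(19) = 4.2479

Case 1: c = 0 < log_2(19) = 4.2479
T(n) = O(n^(log_2 19))

For T(n) = 19T(n/2) + O(n^0): log_2(19) = 4.2479. This is Case 1 of the Master Theorem (c < log_b(a), work dominated by leaves), giving O(n^(log_2 19)).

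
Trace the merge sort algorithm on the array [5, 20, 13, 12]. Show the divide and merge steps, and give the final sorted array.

Merge sort trace:

Split: [5, 20, 13, 12] -> [5, 20] and [13, 12]
  Split: [5, 20] -> [5] and [20]
  Merge: [5] + [20] -> [5, 20]
  Split: [13, 12] -> [13] and [12]
  Merge: [13] + [12] -> [12, 13]
Merge: [5, 20] + [12, 13] -> [5, 12, 13, 20]

Final sorted array: [5, 12, 13, 20]

The merge sort proceeds by recursively splitting the array and merging sorted halves.
After all merges, the sorted array is [5, 12, 13, 20].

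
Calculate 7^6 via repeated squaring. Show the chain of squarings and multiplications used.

Computing 7^6 by squaring (build up from 7^1; each line after the first costs one multiplication):

7^1 = 7
7^2 = (7^1)^2 = 7^2 = 49
7^3 = 7 * 7^2 = 7 * 49 = 343
7^6 = (7^3)^2 = 343^2 = 117649

Result: 117649
Multiplications needed: 3 (3 lines after 7^1)

7^6 = 117649. Using exponentiation by squaring, this requires 3 multiplications. The key idea: if the exponent is even, square the half-power; if odd, multiply by the base once.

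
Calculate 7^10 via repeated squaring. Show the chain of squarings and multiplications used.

Computing 7^10 by squaring (build up from 7^1; each line after the first costs one multiplication):

7^1 = 7
7^2 = (7^1)^2 = 7^2 = 49
7^4 = (7^2)^2 = 49^2 = 2401
7^5 = 7 * 7^4 = 7 * 2401 = 16807
7^10 = (7^5)^2 = 16807^2 = 282475249

Result: 282475249
Multiplications needed: 4 (4 lines after 7^1)

7^10 = 282475249. Using exponentiation by squaring, this requires 4 multiplications. The key idea: if the exponent is even, square the half-power; if odd, multiply by the base once.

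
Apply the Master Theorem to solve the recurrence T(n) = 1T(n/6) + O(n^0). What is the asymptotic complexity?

Master Theorem for T(n) = 1T(n/6) + O(n^0):

a = 1, b = 6, c = 0
log_b(a) = log_6(1) = 0.0000

Case 2: c = 0 = log_6(1) = 0.0000
T(n) = O(n^0 log n) = O(log n)

For T(n) = 1T(n/6) + O(n^0): log_6(1) = 0.0000. This is Case 2 of the Master Theorem (c = log_b(a), equal work at all levels), giving O(log n).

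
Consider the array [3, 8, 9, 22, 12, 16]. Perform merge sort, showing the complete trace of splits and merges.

Merge sort trace:

Split: [3, 8, 9, 22, 12, 16] -> [3, 8, 9] and [22, 12, 16]
  Split: [3, 8, 9] -> [3] and [8, 9]
    Split: [8, 9] -> [8] and [9]
    Merge: [8] + [9] -> [8, 9]
  Merge: [3] + [8, 9] -> [3, 8, 9]
  Split: [22, 12, 16] -> [22] and [12, 16]
    Split: [12, 16] -> [12] and [16]
    Merge: [12] + [16] -> [12, 16]
  Merge: [22] + [12, 16] -> [12, 16, 22]
Merge: [3, 8, 9] + [12, 16, 22] -> [3, 8, 9, 12, 16, 22]

Final sorted array: [3, 8, 9, 12, 16, 22]

The merge sort proceeds by recursively splitting the array and merging sorted halves.
After all merges, the sorted array is [3, 8, 9, 12, 16, 22].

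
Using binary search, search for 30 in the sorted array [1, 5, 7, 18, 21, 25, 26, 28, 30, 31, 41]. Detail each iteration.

Binary search for 30 in [1, 5, 7, 18, 21, 25, 26, 28, 30, 31, 41]:

lo=0, hi=10, mid=5, arr[mid]=25 -> 25 < 30, search right half
lo=6, hi=10, mid=8, arr[mid]=30 -> Found target at index 8!

Binary search finds 30 at index 8 after 2 comparisons. The search repeatedly halves the search space by comparing with the middle element.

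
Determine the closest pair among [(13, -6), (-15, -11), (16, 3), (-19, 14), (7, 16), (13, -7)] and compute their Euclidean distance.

Computing all pairwise distances among 6 points:

d((13, -6), (-15, -11)) = 28.4429
d((13, -6), (16, 3)) = 9.4868
d((13, -6), (-19, 14)) = 37.7359
d((13, -6), (7, 16)) = 22.8035
d((13, -6), (13, -7)) = 1.0 <-- minimum
d((-15, -11), (16, 3)) = 34.0147
d((-15, -11), (-19, 14)) = 25.318
d((-15, -11), (7, 16)) = 34.8281
d((-15, -11), (13, -7)) = 28.2843
d((16, 3), (-19, 14)) = 36.6879
d((16, 3), (7, 16)) = 15.8114
d((16, 3), (13, -7)) = 10.4403
d((-19, 14), (7, 16)) = 26.0768
d((-19, 14), (13, -7)) = 38.2753
d((7, 16), (13, -7)) = 23.7697

Closest pair: (13, -6) and (13, -7) with distance 1.0

The closest pair is (13, -6) and (13, -7) with Euclidean distance 1.0. For 6 points, brute-force pairwise comparison is shown above. For large n, the divide-and-conquer algorithm (sort by x, recurse on halves, check the dividing strip) achieves O(n log n).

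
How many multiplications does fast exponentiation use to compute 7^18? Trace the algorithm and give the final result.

Computing 7^18 by squaring (build up from 7^1; each line after the first costs one multiplication):

7^1 = 7
7^2 = (7^1)^2 = 7^2 = 49
7^4 = (7^2)^2 = 49^2 = 2401
7^8 = (7^4)^2 = 2401^2 = 5764801
7^9 = 7 * 7^8 = 7 * 5764801 = 40353607
7^18 = (7^9)^2 = 40353607^2 = 1628413597910449

Result: 1628413597910449
Multiplications needed: 5 (5 lines after 7^1)

7^18 = 1628413597910449. Using exponentiation by squaring, this requires 5 multiplications. The key idea: if the exponent is even, square the half-power; if odd, multiply by the base once.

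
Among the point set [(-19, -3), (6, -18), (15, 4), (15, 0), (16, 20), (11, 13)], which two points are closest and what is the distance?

Computing all pairwise distances among 6 points:

d((-19, -3), (6, -18)) = 29.1548
d((-19, -3), (15, 4)) = 34.7131
d((-19, -3), (15, 0)) = 34.1321
d((-19, -3), (16, 20)) = 41.8808
d((-19, -3), (11, 13)) = 34.0
d((6, -18), (15, 4)) = 23.7697
d((6, -18), (15, 0)) = 20.1246
d((6, -18), (16, 20)) = 39.2938
d((6, -18), (11, 13)) = 31.4006
d((15, 4), (15, 0)) = 4.0 <-- minimum
d((15, 4), (16, 20)) = 16.0312
d((15, 4), (11, 13)) = 9.8489
d((15, 0), (16, 20)) = 20.025
d((15, 0), (11, 13)) = 13.6015
d((16, 20), (11, 13)) = 8.6023

Closest pair: (15, 4) and (15, 0) with distance 4.0

The closest pair is (15, 4) and (15, 0) with Euclidean distance 4.0. For 6 points, brute-force pairwise comparison is shown above. For large n, the divide-and-conquer algorithm (sort by x, recurse on halves, check the dividing strip) achieves O(n log n).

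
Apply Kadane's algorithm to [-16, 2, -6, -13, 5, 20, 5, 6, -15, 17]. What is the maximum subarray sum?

Using Kadane's algorithm on [-16, 2, -6, -13, 5, 20, 5, 6, -15, 17]:

Scanning through the array:
Position 1 (value 2): max_ending_here = 2, max_so_far = 2
Position 2 (value -6): max_ending_here = -4, max_so_far = 2
Position 3 (value -13): max_ending_here = -13, max_so_far = 2
Position 4 (value 5): max_ending_here = 5, max_so_far = 5
Position 5 (value 20): max_ending_here = 25, max_so_far = 25
Position 6 (value 5): max_ending_here = 30, max_so_far = 30
Position 7 (value 6): max_ending_here = 36, max_so_far = 36
Position 8 (value -15): max_ending_here = 21, max_so_far = 36
Position 9 (value 17): max_ending_here = 38, max_so_far = 38

Maximum subarray: [5, 20, 5, 6, -15, 17]
Maximum sum: 38

The maximum subarray is [5, 20, 5, 6, -15, 17] with sum 38. This subarray runs from index 4 to index 9.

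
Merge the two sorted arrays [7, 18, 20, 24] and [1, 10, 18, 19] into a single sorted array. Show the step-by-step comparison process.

Merging process:

Compare 7 vs 1: take 1 from right. Merged: [1]
Compare 7 vs 10: take 7 from left. Merged: [1, 7]
Compare 18 vs 10: take 10 from right. Merged: [1, 7, 10]
Compare 18 vs 18: take 18 from left. Merged: [1, 7, 10, 18]
Compare 20 vs 18: take 18 from right. Merged: [1, 7, 10, 18, 18]
Compare 20 vs 19: take 19 from right. Merged: [1, 7, 10, 18, 18, 19]
Append remaining from left: [20, 24]. Merged: [1, 7, 10, 18, 18, 19, 20, 24]

Final merged array: [1, 7, 10, 18, 18, 19, 20, 24]
Total comparisons: 6

The merged array is [1, 7, 10, 18, 18, 19, 20, 24], requiring 6 comparisons. The merge step runs in O(n) time where n is the total number of elements.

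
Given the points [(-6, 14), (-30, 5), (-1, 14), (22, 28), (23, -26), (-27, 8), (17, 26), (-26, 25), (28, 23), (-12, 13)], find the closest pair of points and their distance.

Computing all pairwise distances among 10 points:

d((-6, 14), (-30, 5)) = 25.632
d((-6, 14), (-1, 14)) = 5.0
d((-6, 14), (22, 28)) = 31.305
d((-6, 14), (23, -26)) = 49.4065
d((-6, 14), (-27, 8)) = 21.8403
d((-6, 14), (17, 26)) = 25.9422
d((-6, 14), (-26, 25)) = 22.8254
d((-6, 14), (28, 23)) = 35.171
d((-6, 14), (-12, 13)) = 6.0828
d((-30, 5), (-1, 14)) = 30.3645
d((-30, 5), (22, 28)) = 56.8595
d((-30, 5), (23, -26)) = 61.4003
d((-30, 5), (-27, 8)) = 4.2426 <-- minimum
d((-30, 5), (17, 26)) = 51.4782
d((-30, 5), (-26, 25)) = 20.3961
d((-30, 5), (28, 23)) = 60.7289
d((-30, 5), (-12, 13)) = 19.6977
d((-1, 14), (22, 28)) = 26.9258
d((-1, 14), (23, -26)) = 46.6476
d((-1, 14), (-27, 8)) = 26.6833
d((-1, 14), (17, 26)) = 21.6333
d((-1, 14), (-26, 25)) = 27.313
d((-1, 14), (28, 23)) = 30.3645
d((-1, 14), (-12, 13)) = 11.0454
d((22, 28), (23, -26)) = 54.0093
d((22, 28), (-27, 8)) = 52.9245
d((22, 28), (17, 26)) = 5.3852
d((22, 28), (-26, 25)) = 48.0937
d((22, 28), (28, 23)) = 7.8102
d((22, 28), (-12, 13)) = 37.1618
d((23, -26), (-27, 8)) = 60.4649
d((23, -26), (17, 26)) = 52.345
d((23, -26), (-26, 25)) = 70.7248
d((23, -26), (28, 23)) = 49.2544
d((23, -26), (-12, 13)) = 52.4023
d((-27, 8), (17, 26)) = 47.5395
d((-27, 8), (-26, 25)) = 17.0294
d((-27, 8), (28, 23)) = 57.0088
d((-27, 8), (-12, 13)) = 15.8114
d((17, 26), (-26, 25)) = 43.0116
d((17, 26), (28, 23)) = 11.4018
d((17, 26), (-12, 13)) = 31.7805
d((-26, 25), (28, 23)) = 54.037
d((-26, 25), (-12, 13)) = 18.4391
d((28, 23), (-12, 13)) = 41.2311

Closest pair: (-30, 5) and (-27, 8) with distance 4.2426

The closest pair is (-30, 5) and (-27, 8) with Euclidean distance 4.2426. For 10 points, brute-force pairwise comparison is shown above. For large n, the divide-and-conquer algorithm (sort by x, recurse on halves, check the dividing strip) achieves O(n log n).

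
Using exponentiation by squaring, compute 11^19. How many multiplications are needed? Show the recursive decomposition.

Computing 11^19 by squaring (build up from 11^1; each line after the first costs one multiplication):

11^1 = 11
11^2 = (11^1)^2 = 11^2 = 121
11^4 = (11^2)^2 = 121^2 = 14641
11^8 = (11^4)^2 = 14641^2 = 214358881
11^9 = 11 * 11^8 = 11 * 214358881 = 2357947691
11^18 = (11^9)^2 = 2357947691^2 = 5559917313492231481
11^19 = 11 * 11^18 = 11 * 5559917313492231481 = 61159090448414546291

Result: 61159090448414546291
Multiplications needed: 6 (6 lines after 11^1)

11^19 = 61159090448414546291. Using exponentiation by squaring, this requires 6 multiplications. The key idea: if the exponent is even, square the half-power; if odd, multiply by the base once.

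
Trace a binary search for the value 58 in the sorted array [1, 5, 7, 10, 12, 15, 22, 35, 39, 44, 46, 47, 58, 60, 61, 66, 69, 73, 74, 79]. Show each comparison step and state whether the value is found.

Binary search for 58 in [1, 5, 7, 10, 12, 15, 22, 35, 39, 44, 46, 47, 58, 60, 61, 66, 69, 73, 74, 79]:

lo=0, hi=19, mid=9, arr[mid]=44 -> 44 < 58, search right half
lo=10, hi=19, mid=14, arr[mid]=61 -> 61 > 58, search left half
lo=10, hi=13, mid=11, arr[mid]=47 -> 47 < 58, search right half
lo=12, hi=13, mid=12, arr[mid]=58 -> Found target at index 12!

Binary search finds 58 at index 12 after 4 comparisons. The search repeatedly halves the search space by comparing with the middle element.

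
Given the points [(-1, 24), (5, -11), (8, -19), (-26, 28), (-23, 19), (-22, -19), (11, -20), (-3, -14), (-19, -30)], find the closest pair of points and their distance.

Computing all pairwise distances among 9 points:

d((-1, 24), (5, -11)) = 35.5106
d((-1, 24), (8, -19)) = 43.9318
d((-1, 24), (-26, 28)) = 25.318
d((-1, 24), (-23, 19)) = 22.561
d((-1, 24), (-22, -19)) = 47.8539
d((-1, 24), (11, -20)) = 45.607
d((-1, 24), (-3, -14)) = 38.0526
d((-1, 24), (-19, -30)) = 56.921
d((5, -11), (8, -19)) = 8.544
d((5, -11), (-26, 28)) = 49.8197
d((5, -11), (-23, 19)) = 41.0366
d((5, -11), (-22, -19)) = 28.1603
d((5, -11), (11, -20)) = 10.8167
d((5, -11), (-3, -14)) = 8.544
d((5, -11), (-19, -30)) = 30.6105
d((8, -19), (-26, 28)) = 58.0086
d((8, -19), (-23, 19)) = 49.0408
d((8, -19), (-22, -19)) = 30.0
d((8, -19), (11, -20)) = 3.1623 <-- minimum
d((8, -19), (-3, -14)) = 12.083
d((8, -19), (-19, -30)) = 29.1548
d((-26, 28), (-23, 19)) = 9.4868
d((-26, 28), (-22, -19)) = 47.1699
d((-26, 28), (11, -20)) = 60.6053
d((-26, 28), (-3, -14)) = 47.8853
d((-26, 28), (-19, -30)) = 58.4209
d((-23, 19), (-22, -19)) = 38.0132
d((-23, 19), (11, -20)) = 51.7397
d((-23, 19), (-3, -14)) = 38.5876
d((-23, 19), (-19, -30)) = 49.163
d((-22, -19), (11, -20)) = 33.0151
d((-22, -19), (-3, -14)) = 19.6469
d((-22, -19), (-19, -30)) = 11.4018
d((11, -20), (-3, -14)) = 15.2315
d((11, -20), (-19, -30)) = 31.6228
d((-3, -14), (-19, -30)) = 22.6274

Closest pair: (8, -19) and (11, -20) with distance 3.1623

The closest pair is (8, -19) and (11, -20) with Euclidean distance 3.1623. For 9 points, brute-force pairwise comparison is shown above. For large n, the divide-and-conquer algorithm (sort by x, recurse on halves, check the dividing strip) achieves O(n log n).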